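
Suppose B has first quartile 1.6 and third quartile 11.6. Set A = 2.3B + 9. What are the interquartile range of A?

IQR(A) = 23

IQR of B = Q3 − Q1 = 11.6 − 1.6 = 10.
Under A = aB + b, IQR(A) = |a|·IQR(B) = |2.3|·10 = 23 (shifts cancel; spread scales by |a|).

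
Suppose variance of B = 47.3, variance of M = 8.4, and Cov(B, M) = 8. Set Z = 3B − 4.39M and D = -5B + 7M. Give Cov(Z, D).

Cov(Z, D) = -624.032

By bilinearity, Cov(Z, D) = ac·variance of B + bd·variance of M + (ad+bc)·Cov(B, M), with a=3, b=-4.39, c=-5, d=7.
ac·variance of B = 3·(-5)·47.3 = -709.5
bd·variance of M = (-4.39)·7·8.4 = -258.132
(ad+bc)·Cov(B, M) = (42.95)·8 = 343.6
Cov(Z, D) = -709.5 + (-258.132) + 343.6 = -624.032.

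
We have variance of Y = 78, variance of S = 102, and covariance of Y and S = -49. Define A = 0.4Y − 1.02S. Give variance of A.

variance of A = 158.5848

variance of A = a²·variance of Y + b²·variance of S + 2ab·covariance of Y and S with a = 0.4, b = -1.02.
= 0.4²·78 + (-1.02)²·102 + 2·0.4·(-1.02)·(-49)
= 12.48 + 106.1208 + 39.984 = 158.5848.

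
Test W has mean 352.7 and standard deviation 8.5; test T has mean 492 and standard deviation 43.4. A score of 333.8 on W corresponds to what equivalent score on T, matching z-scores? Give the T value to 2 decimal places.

z = (333.8 − 352.7)/8.5 ≈ -2.2235.
T = 492 + z·43.4 = 492 + (333.8 − 352.7)·43.4/8.5 ≈ 395.50.

T = 395.50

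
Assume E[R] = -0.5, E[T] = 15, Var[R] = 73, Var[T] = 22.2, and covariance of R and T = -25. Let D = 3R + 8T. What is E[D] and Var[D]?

E[D] = 3·E[R] + 8·E[T] = 3·(-0.5) + 8·15 = 118.5.
Var[D] = a²·Var[R] + b²·Var[T] + 2ab·covariance of R and T with a = 3, b = 8.
= 3²·73 + 8²·22.2 + 2·3·8·(-25)
= 657 + 1420.8 + (-1200) = 877.8.

E[D] = 118.5, Var[D] = 877.8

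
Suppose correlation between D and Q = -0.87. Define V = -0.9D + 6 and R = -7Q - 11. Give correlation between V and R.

Linear rescalings preserve correlation up to sign; here the slopes -0.9 and -7 have the same sign, so correlation between V and R = correlation between D and Q = -0.87.

correlation between V and R = -0.87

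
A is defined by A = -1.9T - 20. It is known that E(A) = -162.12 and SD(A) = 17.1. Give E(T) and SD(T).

From A = -1.9T - 20: E(A) = a·E(T) + b, so E(T) = (E(A) − b)/a = (-162.12 − (-20))/(-1.9) = 74.8.
SD(A) = |a|·SD(T), so SD(T) = 17.1/|-1.9| = 9.

E(T) = 74.8, SD(T) = 9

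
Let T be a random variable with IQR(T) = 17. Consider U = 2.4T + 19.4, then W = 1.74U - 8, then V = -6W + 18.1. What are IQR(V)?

IQR(V) = 425.952

IQR(U) = |2.4|·17 = 40.8.
IQR(W) = |1.74|·40.8 = 70.992.
IQR(V) = |-6|·70.992 = 425.952.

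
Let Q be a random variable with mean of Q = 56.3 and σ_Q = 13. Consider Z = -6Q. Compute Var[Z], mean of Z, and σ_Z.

Var[Z] = 6084, mean of Z = -337.8, σ_Z = 78

Z = -6Q is linear with a = -6, b = 0.
Var[Q] = 13² = 169.
Var[Z] = a²·Var[Q] = (-6)²·169 = 6084.
mean of Z = a·mean of Q + b = (-6)·56.3 = -337.8.
σ_Z = |a|·σ_Q = |-6|·13 = 78.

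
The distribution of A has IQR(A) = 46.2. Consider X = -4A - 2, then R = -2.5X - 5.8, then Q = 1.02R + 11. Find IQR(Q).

IQR(X) = |-4|·46.2 = 184.8.
IQR(R) = |-2.5|·184.8 = 462.
IQR(Q) = |1.02|·462 = 471.24.

IQR(Q) = 471.24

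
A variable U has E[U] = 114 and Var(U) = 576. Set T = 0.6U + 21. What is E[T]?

T = 0.6U + 21 is linear with a = 0.6, b = 21.
E[T] = a·E[U] + b = 0.6·114 + 21 = 89.4.

E[T] = 89.4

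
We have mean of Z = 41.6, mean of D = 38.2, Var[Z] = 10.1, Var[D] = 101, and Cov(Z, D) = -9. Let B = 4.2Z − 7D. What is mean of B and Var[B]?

mean of B = 4.2·mean of Z + (-7)·mean of D = 4.2·41.6 + (-7)·38.2 = -92.68.
Var[B] = a²·Var[Z] + b²·Var[D] + 2ab·Cov(Z, D) with a = 4.2, b = -7.
= 4.2²·10.1 + (-7)²·101 + 2·4.2·(-7)·(-9)
= 178.164 + 4949 + 529.2 = 5656.364.

mean of B = -92.68, Var[B] = 5656.364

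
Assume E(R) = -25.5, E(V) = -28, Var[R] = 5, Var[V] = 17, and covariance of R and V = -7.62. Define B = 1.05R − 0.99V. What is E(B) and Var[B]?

E(B) = 0.945, Var[B] = 38.01618

E(B) = 1.05·E(R) + (-0.99)·E(V) = 1.05·(-25.5) + (-0.99)·(-28) = 0.945.
Var[B] = a²·Var[R] + b²·Var[V] + 2ab·covariance of R and V with a = 1.05, b = -0.99.
= 1.05²·5 + (-0.99)²·17 + 2·1.05·(-0.99)·(-7.62)
= 5.5125 + 16.6617 + 15.84198 = 38.01618.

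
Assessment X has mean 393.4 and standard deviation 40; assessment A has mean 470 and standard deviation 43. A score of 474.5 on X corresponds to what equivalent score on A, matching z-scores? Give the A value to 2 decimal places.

A = 557.18

z = (474.5 − 393.4)/40 = 2.0275.
A = 470 + z·43 = 470 + (474.5 − 393.4)·43/40 ≈ 557.18.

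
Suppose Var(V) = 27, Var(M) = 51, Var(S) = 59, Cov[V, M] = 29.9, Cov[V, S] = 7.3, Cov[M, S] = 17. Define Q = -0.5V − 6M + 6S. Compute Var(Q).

Var(Q) = 2878.35

Var(Q) = a²·Var(V) + b²·Var(M) + c²·Var(S) + 2ab·Cov[V, M] + 2ac·Cov[V, S] + 2bc·Cov[M, S], with a = -0.5, b = -6, c = 6.
= 6.75 + 1836 + 2124 + 179.4 + (-43.8) + (-1224)
= 2878.35.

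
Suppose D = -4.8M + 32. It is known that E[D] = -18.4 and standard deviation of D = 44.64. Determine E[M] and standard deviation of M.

From D = -4.8M + 32: E[D] = a·E[M] + b, so E[M] = (E[D] − b)/a = (-18.4 − 32)/(-4.8) = 10.5.
standard deviation of D = |a|·standard deviation of M, so standard deviation of M = 44.64/|-4.8| = 9.3.

E[M] = 10.5, standard deviation of M = 9.3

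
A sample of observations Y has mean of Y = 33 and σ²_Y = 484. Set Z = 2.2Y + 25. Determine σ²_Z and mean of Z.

σ²_Z = 2342.56, mean of Z = 97.6

Z = 2.2Y + 25 is linear with a = 2.2, b = 25.
σ²_Z = a²·σ²_Y = 2.2²·484 = 2342.56 (the additive constant 25 does not affect variance).
mean of Z = a·mean of Y + b = 2.2·33 + 25 = 97.6.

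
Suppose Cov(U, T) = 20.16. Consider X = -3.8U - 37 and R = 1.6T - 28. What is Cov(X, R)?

Cov(X, R) = -122.5728

Cov(X, R) = a·c·Cov(U, T) = (-3.8)·1.6·20.16 = -122.5728. Additive constants drop out.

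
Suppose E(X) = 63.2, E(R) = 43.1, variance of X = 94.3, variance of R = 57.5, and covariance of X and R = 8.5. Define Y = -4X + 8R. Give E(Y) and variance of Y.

E(Y) = 92, variance of Y = 4644.8

E(Y) = (-4)·E(X) + 8·E(R) = (-4)·63.2 + 8·43.1 = 92.
variance of Y = a²·variance of X + b²·variance of R + 2ab·covariance of X and R with a = -4, b = 8.
= (-4)²·94.3 + 8²·57.5 + 2·(-4)·8·8.5
= 1508.8 + 3680 + (-544) = 4644.8.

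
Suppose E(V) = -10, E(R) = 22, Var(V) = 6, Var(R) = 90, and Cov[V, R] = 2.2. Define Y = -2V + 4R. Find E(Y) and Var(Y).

E(Y) = 108, Var(Y) = 1428.8

E(Y) = (-2)·E(V) + 4·E(R) = (-2)·(-10) + 4·22 = 108.
Var(Y) = a²·Var(V) + b²·Var(R) + 2ab·Cov[V, R] with a = -2, b = 4.
= (-2)²·6 + 4²·90 + 2·(-2)·4·2.2
= 24 + 1440 + (-35.2) = 1428.8.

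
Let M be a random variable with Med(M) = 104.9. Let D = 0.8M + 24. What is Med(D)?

Med(D) = 107.92

A linear map preserves order up to sign, so Med(D) = a·Med(M) + b = 0.8·104.9 + 24 = 107.92.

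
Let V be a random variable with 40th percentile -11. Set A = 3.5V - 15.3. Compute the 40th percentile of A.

40th percentile of A = -53.8

Since a = 3.5 > 0 the transformation is increasing, so the 40th percentile of A = a·(P_{40} of V) + b = 3.5·(-11) + (-15.3) = -53.8.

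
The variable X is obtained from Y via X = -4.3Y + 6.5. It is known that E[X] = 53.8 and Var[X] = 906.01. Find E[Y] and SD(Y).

E[Y] = -11, SD(Y) = 7

From X = -4.3Y + 6.5: E[X] = a·E[Y] + b, so E[Y] = (E[X] − b)/a = (53.8 − 6.5)/(-4.3) = -11.
SD(X) = √906.01 = 30.1.
SD(X) = |a|·SD(Y), so SD(Y) = 30.1/|-4.3| = 7.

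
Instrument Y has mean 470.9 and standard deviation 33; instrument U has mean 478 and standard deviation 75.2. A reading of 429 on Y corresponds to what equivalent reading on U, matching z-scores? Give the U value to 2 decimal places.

z = (429 − 470.9)/33 ≈ -1.2697.
U = 478 + z·75.2 = 478 + (429 − 470.9)·75.2/33 ≈ 382.52.

U = 382.52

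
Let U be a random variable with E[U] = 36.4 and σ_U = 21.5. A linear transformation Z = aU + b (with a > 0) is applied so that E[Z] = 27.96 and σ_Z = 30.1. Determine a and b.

a = 1.4, b = -23

σ_Z = a·σ_U (a > 0), so a = 30.1/21.5 = 1.4.
E[Z] = a·E[U] + b, so b = 27.96 − 1.4·36.4 = -23.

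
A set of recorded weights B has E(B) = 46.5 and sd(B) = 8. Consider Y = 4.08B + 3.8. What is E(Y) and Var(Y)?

E(Y) = 193.52, Var(Y) = 1065.3696

Y = 4.08B + 3.8 is linear with a = 4.08, b = 3.8.
E(Y) = a·E(B) + b = 4.08·46.5 + 3.8 = 193.52.
Var(B) = 8² = 64.
Var(Y) = a²·Var(B) = 4.08²·64 = 1065.3696 (the additive constant 3.8 does not affect variance).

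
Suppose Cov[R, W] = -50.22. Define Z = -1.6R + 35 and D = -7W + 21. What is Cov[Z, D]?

Cov[Z, D] = -562.464

Cov[Z, D] = a·c·Cov[R, W] = (-1.6)·(-7)·(-50.22) = -562.464. Additive constants drop out.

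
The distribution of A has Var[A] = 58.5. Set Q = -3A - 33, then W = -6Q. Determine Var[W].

Var[Q] = (-3)²·58.5 = 526.5.
Var[W] = (-6)²·526.5 = 18954.

Var[W] = 18954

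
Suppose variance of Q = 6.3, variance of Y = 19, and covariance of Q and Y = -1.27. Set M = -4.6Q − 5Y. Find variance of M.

variance of M = 549.888

variance of M = a²·variance of Q + b²·variance of Y + 2ab·covariance of Q and Y with a = -4.6, b = -5.
= (-4.6)²·6.3 + (-5)²·19 + 2·(-4.6)·(-5)·(-1.27)
= 133.308 + 475 + (-58.42) = 549.888.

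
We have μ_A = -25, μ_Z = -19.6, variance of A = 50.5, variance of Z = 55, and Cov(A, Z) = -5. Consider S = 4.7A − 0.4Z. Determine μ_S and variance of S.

μ_S = -109.66, variance of S = 1143.145

μ_S = 4.7·μ_A + (-0.4)·μ_Z = 4.7·(-25) + (-0.4)·(-19.6) = -109.66.
variance of S = a²·variance of A + b²·variance of Z + 2ab·Cov(A, Z) with a = 4.7, b = -0.4.
= 4.7²·50.5 + (-0.4)²·55 + 2·4.7·(-0.4)·(-5)
= 1115.545 + 8.8 + 18.8 = 1143.145.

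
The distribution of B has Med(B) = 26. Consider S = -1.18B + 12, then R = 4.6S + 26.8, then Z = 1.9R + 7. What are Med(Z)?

Med(S) = (-1.18)·26 + 12 = -18.68.
Med(R) = 4.6·(-18.68) + 26.8 = -59.128.
Med(Z) = 1.9·(-59.128) + 7 = -105.3432.

Med(Z) = -105.3432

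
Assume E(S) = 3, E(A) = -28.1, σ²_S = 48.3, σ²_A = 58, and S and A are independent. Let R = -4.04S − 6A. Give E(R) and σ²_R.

E(R) = (-4.04)·E(S) + (-6)·E(A) = (-4.04)·3 + (-6)·(-28.1) = 156.48.
σ²_R = a²·σ²_S + b²·σ²_A + 2ab·covariance of S and A with a = -4.04, b = -6.
Independence gives covariance of S and A = 0.
= (-4.04)²·48.3 + (-6)²·58 + 2·(-4.04)·(-6)·0
= 788.33328 + 2088 + 0 = 2876.33328.

E(R) = 156.48, σ²_R = 2876.33328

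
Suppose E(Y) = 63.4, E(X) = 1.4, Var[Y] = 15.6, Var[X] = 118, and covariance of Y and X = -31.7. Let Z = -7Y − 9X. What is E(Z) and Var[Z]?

E(Z) = -456.4, Var[Z] = 6328.2

E(Z) = (-7)·E(Y) + (-9)·E(X) = (-7)·63.4 + (-9)·1.4 = -456.4.
Var[Z] = a²·Var[Y] + b²·Var[X] + 2ab·covariance of Y and X with a = -7, b = -9.
= (-7)²·15.6 + (-9)²·118 + 2·(-7)·(-9)·(-31.7)
= 764.4 + 9558 + (-3994.2) = 6328.2.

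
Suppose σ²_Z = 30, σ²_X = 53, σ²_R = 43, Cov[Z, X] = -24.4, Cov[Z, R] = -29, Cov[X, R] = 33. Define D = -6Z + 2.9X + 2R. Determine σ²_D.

σ²_D = 3625.65

σ²_D = a²·σ²_Z + b²·σ²_X + c²·σ²_R + 2ab·Cov[Z, X] + 2ac·Cov[Z, R] + 2bc·Cov[X, R], with a = -6, b = 2.9, c = 2.
= 1080 + 445.73 + 172 + 849.12 + 696 + 382.8
= 3625.65.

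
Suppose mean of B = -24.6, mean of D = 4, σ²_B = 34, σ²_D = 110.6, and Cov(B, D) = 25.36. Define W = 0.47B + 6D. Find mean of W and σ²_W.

mean of W = 12.438, σ²_W = 4132.141

mean of W = 0.47·mean of B + 6·mean of D = 0.47·(-24.6) + 6·4 = 12.438.
σ²_W = a²·σ²_B + b²·σ²_D + 2ab·Cov(B, D) with a = 0.47, b = 6.
= 0.47²·34 + 6²·110.6 + 2·0.47·6·25.36
= 7.5106 + 3981.6 + 143.0304 = 4132.141.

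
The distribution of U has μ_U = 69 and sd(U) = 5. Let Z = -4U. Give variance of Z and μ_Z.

Z = -4U is linear with a = -4, b = 0.
variance of U = 5² = 25.
variance of Z = a²·variance of U = (-4)²·25 = 400.
μ_Z = a·μ_U + b = (-4)·69 = -276.

variance of Z = 400, μ_Z = -276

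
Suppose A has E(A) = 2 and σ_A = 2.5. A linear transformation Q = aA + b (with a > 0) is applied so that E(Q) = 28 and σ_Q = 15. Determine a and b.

a = 6, b = 16

σ_Q = a·σ_A (a > 0), so a = 15/2.5 = 6.
E(Q) = a·E(A) + b, so b = 28 − 6·2 = 16.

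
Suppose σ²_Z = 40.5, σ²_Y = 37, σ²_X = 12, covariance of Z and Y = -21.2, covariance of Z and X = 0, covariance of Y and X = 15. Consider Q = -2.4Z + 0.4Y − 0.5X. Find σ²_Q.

σ²_Q = a²·σ²_Z + b²·σ²_Y + c²·σ²_X + 2ab·covariance of Z and Y + 2ac·covariance of Z and X + 2bc·covariance of Y and X, with a = -2.4, b = 0.4, c = -0.5.
= 233.28 + 5.92 + 3 + 40.704 + 0 + (-6)
= 276.904.

σ²_Q = 276.904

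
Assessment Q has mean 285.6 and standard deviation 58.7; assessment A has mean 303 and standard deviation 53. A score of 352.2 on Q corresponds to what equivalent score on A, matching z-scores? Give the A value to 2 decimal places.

A = 363.13

z = (352.2 − 285.6)/58.7 ≈ 1.1346.
A = 303 + z·53 = 303 + (352.2 − 285.6)·53/58.7 ≈ 363.13.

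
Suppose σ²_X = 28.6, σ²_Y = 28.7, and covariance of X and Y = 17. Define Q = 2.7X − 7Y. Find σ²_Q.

σ²_Q = a²·σ²_X + b²·σ²_Y + 2ab·covariance of X and Y with a = 2.7, b = -7.
= 2.7²·28.6 + (-7)²·28.7 + 2·2.7·(-7)·17
= 208.494 + 1406.3 + (-642.6) = 972.194.

σ²_Q = 972.194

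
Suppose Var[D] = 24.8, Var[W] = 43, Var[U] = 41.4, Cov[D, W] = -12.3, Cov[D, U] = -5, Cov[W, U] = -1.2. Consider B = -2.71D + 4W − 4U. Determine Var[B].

Var[B] = 1729.19768

Var[B] = a²·Var[D] + b²·Var[W] + c²·Var[U] + 2ab·Cov[D, W] + 2ac·Cov[D, U] + 2bc·Cov[W, U], with a = -2.71, b = 4, c = -4.
= 182.13368 + 688 + 662.4 + 266.664 + (-108.4) + 38.4
= 1729.19768.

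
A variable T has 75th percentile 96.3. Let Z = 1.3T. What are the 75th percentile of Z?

75th percentile of Z = 125.19

Since a = 1.3 > 0 the transformation is increasing, so the 75th percentile of Z = a·(P_{75} of T) + b = 1.3·96.3 = 125.19.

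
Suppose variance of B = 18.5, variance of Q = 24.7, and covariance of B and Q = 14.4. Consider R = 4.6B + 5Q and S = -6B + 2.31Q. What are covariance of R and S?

covariance of R and S = -504.3006

By bilinearity, covariance of R and S = ac·variance of B + bd·variance of Q + (ad+bc)·covariance of B and Q, with a=4.6, b=5, c=-6, d=2.31.
ac·variance of B = 4.6·(-6)·18.5 = -510.6
bd·variance of Q = 5·2.31·24.7 = 285.285
(ad+bc)·covariance of B and Q = (-19.374)·14.4 = -278.9856
covariance of R and S = -510.6 + 285.285 + (-278.9856) = -504.3006.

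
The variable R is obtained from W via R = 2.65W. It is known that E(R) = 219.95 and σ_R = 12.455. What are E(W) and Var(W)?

E(W) = 83, Var(W) = 22.09

From R = 2.65W: E(R) = a·E(W) + b, so E(W) = (E(R) − b)/a = (219.95 − 0)/2.65 = 83.
Var(R) = 12.455² = 155.127025.
Var(R) = a²·Var(W), so Var(W) = 155.127025/2.65² = 22.09.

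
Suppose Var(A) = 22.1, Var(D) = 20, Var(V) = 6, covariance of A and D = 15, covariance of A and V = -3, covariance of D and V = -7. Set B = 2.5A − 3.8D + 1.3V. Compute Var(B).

Var(B) = a²·Var(A) + b²·Var(D) + c²·Var(V) + 2ab·covariance of A and D + 2ac·covariance of A and V + 2bc·covariance of D and V, with a = 2.5, b = -3.8, c = 1.3.
= 138.125 + 288.8 + 10.14 + (-285) + (-19.5) + 69.16
= 201.725.

Var(B) = 201.725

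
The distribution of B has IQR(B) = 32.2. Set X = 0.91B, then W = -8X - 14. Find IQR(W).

IQR(W) = 234.416

IQR(X) = |0.91|·32.2 = 29.302.
IQR(W) = |-8|·29.302 = 234.416.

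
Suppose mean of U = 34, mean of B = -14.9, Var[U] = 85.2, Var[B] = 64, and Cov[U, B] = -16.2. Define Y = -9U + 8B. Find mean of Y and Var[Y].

mean of Y = -425.2, Var[Y] = 13330

mean of Y = (-9)·mean of U + 8·mean of B = (-9)·34 + 8·(-14.9) = -425.2.
Var[Y] = a²·Var[U] + b²·Var[B] + 2ab·Cov[U, B] with a = -9, b = 8.
= (-9)²·85.2 + 8²·64 + 2·(-9)·8·(-16.2)
= 6901.2 + 4096 + 2332.8 = 13330.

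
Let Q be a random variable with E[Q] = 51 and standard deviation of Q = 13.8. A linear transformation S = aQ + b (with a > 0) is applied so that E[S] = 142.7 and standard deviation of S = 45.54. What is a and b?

standard deviation of S = a·standard deviation of Q (a > 0), so a = 45.54/13.8 = 3.3.
E[S] = a·E[Q] + b, so b = 142.7 − 3.3·51 = -25.6.

a = 3.3, b = -25.6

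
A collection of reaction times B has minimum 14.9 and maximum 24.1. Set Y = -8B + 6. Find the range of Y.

Range(Y) = 73.6

Range of B = 24.1 − 14.9 = 9.2.
Range(Y) = |a|·Range(B) = |-8|·9.2 = 73.6.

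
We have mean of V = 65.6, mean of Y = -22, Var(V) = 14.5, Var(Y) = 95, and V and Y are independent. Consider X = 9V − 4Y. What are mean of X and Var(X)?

mean of X = 678.4, Var(X) = 2694.5

mean of X = 9·mean of V + (-4)·mean of Y = 9·65.6 + (-4)·(-22) = 678.4.
Var(X) = a²·Var(V) + b²·Var(Y) + 2ab·covariance of V and Y with a = 9, b = -4.
Independence gives covariance of V and Y = 0.
= 9²·14.5 + (-4)²·95 + 2·9·(-4)·0
= 1174.5 + 1520 + 0 = 2694.5.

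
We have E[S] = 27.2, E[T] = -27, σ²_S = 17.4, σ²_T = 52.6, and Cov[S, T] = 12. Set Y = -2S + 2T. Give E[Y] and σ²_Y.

E[Y] = -108.4, σ²_Y = 184

E[Y] = (-2)·E[S] + 2·E[T] = (-2)·27.2 + 2·(-27) = -108.4.
σ²_Y = a²·σ²_S + b²·σ²_T + 2ab·Cov[S, T] with a = -2, b = 2.
= (-2)²·17.4 + 2²·52.6 + 2·(-2)·2·12
= 69.6 + 210.4 + (-96) = 184.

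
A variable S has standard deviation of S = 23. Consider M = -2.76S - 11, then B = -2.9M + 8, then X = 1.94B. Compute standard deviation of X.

standard deviation of X = 357.13848

standard deviation of M = |-2.76|·23 = 63.48.
standard deviation of B = |-2.9|·63.48 = 184.092.
standard deviation of X = |1.94|·184.092 = 357.13848.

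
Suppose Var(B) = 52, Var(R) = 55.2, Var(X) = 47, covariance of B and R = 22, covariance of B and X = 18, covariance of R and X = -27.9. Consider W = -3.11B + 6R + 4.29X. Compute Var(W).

Var(W) = 617.5015

Var(W) = a²·Var(B) + b²·Var(R) + c²·Var(X) + 2ab·covariance of B and R + 2ac·covariance of B and X + 2bc·covariance of R and X, with a = -3.11, b = 6, c = 4.29.
= 502.9492 + 1987.2 + 864.9927 + (-821.04) + (-480.3084) + (-1436.292)
= 617.5015.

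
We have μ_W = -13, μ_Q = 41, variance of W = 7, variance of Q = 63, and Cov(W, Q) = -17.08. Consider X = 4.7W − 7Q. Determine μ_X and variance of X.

μ_X = -348.1, variance of X = 4365.494

μ_X = 4.7·μ_W + (-7)·μ_Q = 4.7·(-13) + (-7)·41 = -348.1.
variance of X = a²·variance of W + b²·variance of Q + 2ab·Cov(W, Q) with a = 4.7, b = -7.
= 4.7²·7 + (-7)²·63 + 2·4.7·(-7)·(-17.08)
= 154.63 + 3087 + 1123.864 = 4365.494.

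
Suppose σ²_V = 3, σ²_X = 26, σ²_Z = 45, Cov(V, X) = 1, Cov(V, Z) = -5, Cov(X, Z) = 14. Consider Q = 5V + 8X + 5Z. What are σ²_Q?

σ²_Q = 3814

σ²_Q = a²·σ²_V + b²·σ²_X + c²·σ²_Z + 2ab·Cov(V, X) + 2ac·Cov(V, Z) + 2bc·Cov(X, Z), with a = 5, b = 8, c = 5.
= 75 + 1664 + 1125 + 80 + (-250) + 1120
= 3814.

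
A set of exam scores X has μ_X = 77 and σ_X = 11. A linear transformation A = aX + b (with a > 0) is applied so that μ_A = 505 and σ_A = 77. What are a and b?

a = 7, b = -34

σ_A = a·σ_X (a > 0), so a = 77/11 = 7.
μ_A = a·μ_X + b, so b = 505 − 7·77 = -34.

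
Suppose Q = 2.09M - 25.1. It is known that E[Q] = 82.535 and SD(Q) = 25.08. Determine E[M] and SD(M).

From Q = 2.09M - 25.1: E[Q] = a·E[M] + b, so E[M] = (E[Q] − b)/a = (82.535 − (-25.1))/2.09 = 51.5.
SD(Q) = |a|·SD(M), so SD(M) = 25.08/|2.09| = 12.

E[M] = 51.5, SD(M) = 12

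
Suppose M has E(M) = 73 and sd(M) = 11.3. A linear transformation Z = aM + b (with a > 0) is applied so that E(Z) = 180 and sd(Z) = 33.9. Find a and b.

sd(Z) = a·sd(M) (a > 0), so a = 33.9/11.3 = 3.
E(Z) = a·E(M) + b, so b = 180 − 3·73 = -39.

a = 3, b = -39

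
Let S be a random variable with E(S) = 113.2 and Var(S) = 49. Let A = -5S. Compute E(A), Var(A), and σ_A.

E(A) = -566, Var(A) = 1225, σ_A = 35

A = -5S is linear with a = -5, b = 0.
E(A) = a·E(S) + b = (-5)·113.2 = -566.
Var(A) = a²·Var(S) = (-5)²·49 = 1225.
σ_S = √49 = 7.
σ_A = |a|·σ_S = |-5|·7 = 35.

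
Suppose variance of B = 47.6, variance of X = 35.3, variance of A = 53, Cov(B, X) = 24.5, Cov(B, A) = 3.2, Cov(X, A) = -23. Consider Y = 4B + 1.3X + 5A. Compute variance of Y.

variance of Y = a²·variance of B + b²·variance of X + c²·variance of A + 2ab·Cov(B, X) + 2ac·Cov(B, A) + 2bc·Cov(X, A), with a = 4, b = 1.3, c = 5.
= 761.6 + 59.657 + 1325 + 254.8 + 128 + (-299)
= 2230.057.

variance of Y = 2230.057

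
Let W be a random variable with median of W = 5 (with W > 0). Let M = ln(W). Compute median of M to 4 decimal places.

median of M = 1.6094

ln(W) is monotone on this domain, so median of M = ln(5) ≈ 1.6094.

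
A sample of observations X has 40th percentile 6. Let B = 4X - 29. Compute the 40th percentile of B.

40th percentile of B = -5

Since a = 4 > 0 the transformation is increasing, so the 40th percentile of B = a·(P_{40} of X) + b = 4·6 + (-29) = -5.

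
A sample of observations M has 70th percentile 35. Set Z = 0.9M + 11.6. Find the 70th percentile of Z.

70th percentile of Z = 43.1

Since a = 0.9 > 0 the transformation is increasing, so the 70th percentile of Z = a·(P_{70} of M) + b = 0.9·35 + 11.6 = 43.1.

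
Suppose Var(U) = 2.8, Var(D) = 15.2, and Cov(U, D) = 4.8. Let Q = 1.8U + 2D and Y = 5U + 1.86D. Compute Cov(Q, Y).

By bilinearity, Cov(Q, Y) = ac·Var(U) + bd·Var(D) + (ad+bc)·Cov(U, D), with a=1.8, b=2, c=5, d=1.86.
ac·Var(U) = 1.8·5·2.8 = 25.2
bd·Var(D) = 2·1.86·15.2 = 56.544
(ad+bc)·Cov(U, D) = (13.348)·4.8 = 64.0704
Cov(Q, Y) = 25.2 + 56.544 + 64.0704 = 145.8144.

Cov(Q, Y) = 145.8144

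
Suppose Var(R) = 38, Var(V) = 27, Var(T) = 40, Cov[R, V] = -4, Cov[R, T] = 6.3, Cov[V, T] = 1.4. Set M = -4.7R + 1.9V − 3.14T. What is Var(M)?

Var(M) = 1571.96

Var(M) = a²·Var(R) + b²·Var(V) + c²·Var(T) + 2ab·Cov[R, V] + 2ac·Cov[R, T] + 2bc·Cov[V, T], with a = -4.7, b = 1.9, c = -3.14.
= 839.42 + 97.47 + 394.384 + 71.44 + 185.9508 + (-16.7048)
= 1571.96.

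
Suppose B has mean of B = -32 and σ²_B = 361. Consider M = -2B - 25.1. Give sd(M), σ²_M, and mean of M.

M = -2B - 25.1 is linear with a = -2, b = -25.1.
sd(B) = √361 = 19.
sd(M) = |a|·sd(B) = |-2|·19 = 38.
σ²_M = a²·σ²_B = (-2)²·361 = 1444 (the additive constant -25.1 does not affect variance).
mean of M = a·mean of B + b = (-2)·(-32) + (-25.1) = 38.9.

sd(M) = 38, σ²_M = 1444, mean of M = 38.9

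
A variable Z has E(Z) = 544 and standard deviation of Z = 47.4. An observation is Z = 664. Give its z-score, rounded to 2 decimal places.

z = (Z − E(Z)) / standard deviation of Z = (664 − 544) / 47.4 ≈ 2.53.

z = 2.53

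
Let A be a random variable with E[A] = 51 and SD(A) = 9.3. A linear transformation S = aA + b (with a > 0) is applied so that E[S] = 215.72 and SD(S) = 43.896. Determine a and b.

a = 4.72, b = -25

SD(S) = a·SD(A) (a > 0), so a = 43.896/9.3 = 4.72.
E[S] = a·E[A] + b, so b = 215.72 − 4.72·51 = -25.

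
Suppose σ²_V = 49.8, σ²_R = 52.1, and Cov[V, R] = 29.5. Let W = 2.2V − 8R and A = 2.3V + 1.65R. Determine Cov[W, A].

Cov[W, A] = -871.447

By bilinearity, Cov[W, A] = ac·σ²_V + bd·σ²_R + (ad+bc)·Cov[V, R], with a=2.2, b=-8, c=2.3, d=1.65.
ac·σ²_V = 2.2·2.3·49.8 = 251.988
bd·σ²_R = (-8)·1.65·52.1 = -687.72
(ad+bc)·Cov[V, R] = (-14.77)·29.5 = -435.715
Cov[W, A] = 251.988 + (-687.72) + (-435.715) = -871.447.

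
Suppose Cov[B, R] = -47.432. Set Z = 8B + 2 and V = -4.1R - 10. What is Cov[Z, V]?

Cov[Z, V] = a·c·Cov[B, R] = 8·(-4.1)·(-47.432) = 1555.7696. Additive constants drop out.

Cov[Z, V] = 1555.7696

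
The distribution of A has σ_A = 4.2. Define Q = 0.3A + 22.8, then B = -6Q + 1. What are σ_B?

σ_B = 7.56

σ_Q = |0.3|·4.2 = 1.26.
σ_B = |-6|·1.26 = 7.56.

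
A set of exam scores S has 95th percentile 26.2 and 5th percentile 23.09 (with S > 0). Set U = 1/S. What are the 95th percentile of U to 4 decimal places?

1/S is decreasing on S > 0, so percentile order reverses: P_{95}(U) uses P_{5}(S) = 23.09.
P_{95}(U) = 1/23.09 ≈ 0.0433.

95th percentile of U = 0.0433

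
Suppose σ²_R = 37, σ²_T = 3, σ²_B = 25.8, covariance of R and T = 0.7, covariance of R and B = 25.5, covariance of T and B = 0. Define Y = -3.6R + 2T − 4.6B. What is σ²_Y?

σ²_Y = a²·σ²_R + b²·σ²_T + c²·σ²_B + 2ab·covariance of R and T + 2ac·covariance of R and B + 2bc·covariance of T and B, with a = -3.6, b = 2, c = -4.6.
= 479.52 + 12 + 545.928 + (-10.08) + 844.56 + 0
= 1871.928.

σ²_Y = 1871.928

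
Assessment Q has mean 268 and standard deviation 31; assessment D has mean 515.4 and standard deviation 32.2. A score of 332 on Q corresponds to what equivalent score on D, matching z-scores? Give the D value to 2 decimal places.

D = 581.88

z = (332 − 268)/31 ≈ 2.0645.
D = 515.4 + z·32.2 = 515.4 + (332 − 268)·32.2/31 ≈ 581.88.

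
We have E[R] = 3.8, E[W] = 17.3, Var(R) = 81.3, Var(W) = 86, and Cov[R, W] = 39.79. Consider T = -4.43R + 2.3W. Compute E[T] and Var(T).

E[T] = 22.956, Var(T) = 1239.60375

E[T] = (-4.43)·E[R] + 2.3·E[W] = (-4.43)·3.8 + 2.3·17.3 = 22.956.
Var(T) = a²·Var(R) + b²·Var(W) + 2ab·Cov[R, W] with a = -4.43, b = 2.3.
= (-4.43)²·81.3 + 2.3²·86 + 2·(-4.43)·2.3·39.79
= 1595.50437 + 454.94 + (-810.84062) = 1239.60375.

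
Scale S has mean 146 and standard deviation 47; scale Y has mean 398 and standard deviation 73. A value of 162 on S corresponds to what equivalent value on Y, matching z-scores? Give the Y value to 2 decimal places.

z = (162 − 146)/47 ≈ 0.3404.
Y = 398 + z·73 = 398 + (162 − 146)·73/47 ≈ 422.85.

Y = 422.85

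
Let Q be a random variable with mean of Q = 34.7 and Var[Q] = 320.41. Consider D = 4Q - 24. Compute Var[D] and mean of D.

Var[D] = 5126.56, mean of D = 114.8

D = 4Q - 24 is linear with a = 4, b = -24.
Var[D] = a²·Var[Q] = 4²·320.41 = 5126.56 (the additive constant -24 does not affect variance).
mean of D = a·mean of Q + b = 4·34.7 + (-24) = 114.8.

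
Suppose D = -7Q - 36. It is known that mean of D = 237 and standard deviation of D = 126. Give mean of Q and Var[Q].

mean of Q = -39, Var[Q] = 324

From D = -7Q - 36: mean of D = a·mean of Q + b, so mean of Q = (mean of D − b)/a = (237 − (-36))/(-7) = -39.
Var[D] = 126² = 15876.
Var[D] = a²·Var[Q], so Var[Q] = 15876/(-7)² = 324.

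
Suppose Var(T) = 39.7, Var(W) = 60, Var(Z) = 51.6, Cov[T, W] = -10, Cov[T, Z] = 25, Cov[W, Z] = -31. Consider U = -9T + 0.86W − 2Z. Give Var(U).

Var(U) = a²·Var(T) + b²·Var(W) + c²·Var(Z) + 2ab·Cov[T, W] + 2ac·Cov[T, Z] + 2bc·Cov[W, Z], with a = -9, b = 0.86, c = -2.
= 3215.7 + 44.376 + 206.4 + 154.8 + 900 + 106.64
= 4627.916.

Var(U) = 4627.916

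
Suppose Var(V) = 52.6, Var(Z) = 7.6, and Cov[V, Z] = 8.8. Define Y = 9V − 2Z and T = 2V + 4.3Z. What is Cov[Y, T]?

By bilinearity, Cov[Y, T] = ac·Var(V) + bd·Var(Z) + (ad+bc)·Cov[V, Z], with a=9, b=-2, c=2, d=4.3.
ac·Var(V) = 9·2·52.6 = 946.8
bd·Var(Z) = (-2)·4.3·7.6 = -65.36
(ad+bc)·Cov[V, Z] = (34.7)·8.8 = 305.36
Cov[Y, T] = 946.8 + (-65.36) + 305.36 = 1186.8.

Cov[Y, T] = 1186.8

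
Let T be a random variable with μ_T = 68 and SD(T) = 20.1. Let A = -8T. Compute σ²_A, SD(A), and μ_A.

A = -8T is linear with a = -8, b = 0.
σ²_T = 20.1² = 404.01.
σ²_A = a²·σ²_T = (-8)²·404.01 = 25856.64.
SD(A) = |a|·SD(T) = |-8|·20.1 = 160.8.
μ_A = a·μ_T + b = (-8)·68 = -544.

σ²_A = 25856.64, SD(A) = 160.8, μ_A = -544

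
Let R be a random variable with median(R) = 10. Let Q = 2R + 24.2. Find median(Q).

median(Q) = 44.2

A linear map preserves order up to sign, so median(Q) = a·median(R) + b = 2·10 + 24.2 = 44.2.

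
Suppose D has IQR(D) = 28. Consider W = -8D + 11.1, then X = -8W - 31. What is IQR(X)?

IQR(W) = |-8|·28 = 224.
IQR(X) = |-8|·224 = 1792.

IQR(X) = 1792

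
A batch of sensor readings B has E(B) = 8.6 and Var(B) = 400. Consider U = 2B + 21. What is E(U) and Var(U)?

U = 2B + 21 is linear with a = 2, b = 21.
E(U) = a·E(B) + b = 2·8.6 + 21 = 38.2.
Var(U) = a²·Var(B) = 2²·400 = 1600 (the additive constant 21 does not affect variance).

E(U) = 38.2, Var(U) = 1600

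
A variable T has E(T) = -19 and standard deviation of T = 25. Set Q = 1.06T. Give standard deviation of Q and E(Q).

standard deviation of Q = 26.5, E(Q) = -20.14

Q = 1.06T is linear with a = 1.06, b = 0.
standard deviation of Q = |a|·standard deviation of T = |1.06|·25 = 26.5.
E(Q) = a·E(T) + b = 1.06·(-19) = -20.14.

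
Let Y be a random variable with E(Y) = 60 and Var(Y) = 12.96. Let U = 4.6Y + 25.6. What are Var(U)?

U = 4.6Y + 25.6 is linear with a = 4.6, b = 25.6.
Var(U) = a²·Var(Y) = 4.6²·12.96 = 274.2336 (the additive constant 25.6 does not affect variance).

Var(U) = 274.2336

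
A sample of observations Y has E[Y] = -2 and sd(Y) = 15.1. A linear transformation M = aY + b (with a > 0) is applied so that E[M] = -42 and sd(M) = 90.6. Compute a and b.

a = 6, b = -30

sd(M) = a·sd(Y) (a > 0), so a = 90.6/15.1 = 6.
E[M] = a·E[Y] + b, so b = -42 − 6·(-2) = -30.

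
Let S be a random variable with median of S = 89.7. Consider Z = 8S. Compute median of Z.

median of Z = 717.6

A linear map preserves order up to sign, so median of Z = a·median of S + b = 8·89.7 = 717.6.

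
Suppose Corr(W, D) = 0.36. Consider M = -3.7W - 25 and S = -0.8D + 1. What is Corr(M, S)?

Corr(M, S) = 0.36

Linear rescalings preserve correlation up to sign; here the slopes -3.7 and -0.8 have the same sign, so Corr(M, S) = Corr(W, D) = 0.36.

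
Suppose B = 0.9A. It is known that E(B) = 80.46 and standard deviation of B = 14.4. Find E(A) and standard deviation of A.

E(A) = 89.4, standard deviation of A = 16

From B = 0.9A: E(B) = a·E(A) + b, so E(A) = (E(B) − b)/a = (80.46 − 0)/0.9 = 89.4.
standard deviation of B = |a|·standard deviation of A, so standard deviation of A = 14.4/|0.9| = 16.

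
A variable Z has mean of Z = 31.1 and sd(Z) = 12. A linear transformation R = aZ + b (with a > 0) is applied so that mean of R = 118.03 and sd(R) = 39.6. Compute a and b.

a = 3.3, b = 15.4

sd(R) = a·sd(Z) (a > 0), so a = 39.6/12 = 3.3.
mean of R = a·mean of Z + b, so b = 118.03 − 3.3·31.1 = 15.4.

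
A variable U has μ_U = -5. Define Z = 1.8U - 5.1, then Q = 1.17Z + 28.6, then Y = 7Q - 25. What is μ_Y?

μ_Z = 1.8·(-5) + (-5.1) = -14.1.
μ_Q = 1.17·(-14.1) + 28.6 = 12.103.
μ_Y = 7·12.103 + (-25) = 59.721.

μ_Y = 59.721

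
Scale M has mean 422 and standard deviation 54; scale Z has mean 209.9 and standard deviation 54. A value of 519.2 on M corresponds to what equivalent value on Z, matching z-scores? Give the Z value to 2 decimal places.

z = (519.2 − 422)/54 = 1.8.
Z = 209.9 + z·54 = 209.9 + (519.2 − 422)·54/54 = 307.10.

Z = 307.10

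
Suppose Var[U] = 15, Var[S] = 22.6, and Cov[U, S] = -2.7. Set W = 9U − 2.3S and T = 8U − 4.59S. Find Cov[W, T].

Cov[W, T] = 1479.8052

By bilinearity, Cov[W, T] = ac·Var[U] + bd·Var[S] + (ad+bc)·Cov[U, S], with a=9, b=-2.3, c=8, d=-4.59.
ac·Var[U] = 9·8·15 = 1080
bd·Var[S] = (-2.3)·(-4.59)·22.6 = 238.5882
(ad+bc)·Cov[U, S] = (-59.71)·(-2.7) = 161.217
Cov[W, T] = 1080 + 238.5882 + 161.217 = 1479.8052.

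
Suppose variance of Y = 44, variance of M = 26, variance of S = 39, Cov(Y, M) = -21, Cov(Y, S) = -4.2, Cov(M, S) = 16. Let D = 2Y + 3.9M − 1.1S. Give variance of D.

variance of D = 172.25

variance of D = a²·variance of Y + b²·variance of M + c²·variance of S + 2ab·Cov(Y, M) + 2ac·Cov(Y, S) + 2bc·Cov(M, S), with a = 2, b = 3.9, c = -1.1.
= 176 + 395.46 + 47.19 + (-327.6) + 18.48 + (-137.28)
= 172.25.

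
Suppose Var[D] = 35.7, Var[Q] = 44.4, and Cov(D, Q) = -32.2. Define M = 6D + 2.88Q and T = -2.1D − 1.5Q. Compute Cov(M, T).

By bilinearity, Cov(M, T) = ac·Var[D] + bd·Var[Q] + (ad+bc)·Cov(D, Q), with a=6, b=2.88, c=-2.1, d=-1.5.
ac·Var[D] = 6·(-2.1)·35.7 = -449.82
bd·Var[Q] = 2.88·(-1.5)·44.4 = -191.808
(ad+bc)·Cov(D, Q) = (-15.048)·(-32.2) = 484.5456
Cov(M, T) = -449.82 + (-191.808) + 484.5456 = -157.0824.

Cov(M, T) = -157.0824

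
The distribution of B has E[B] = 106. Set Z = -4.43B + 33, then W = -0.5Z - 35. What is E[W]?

E[W] = 183.29

E[Z] = (-4.43)·106 + 33 = -436.58.
E[W] = (-0.5)·(-436.58) + (-35) = 183.29.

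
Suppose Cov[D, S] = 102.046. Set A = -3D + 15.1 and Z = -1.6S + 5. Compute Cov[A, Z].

Cov[A, Z] = a·c·Cov[D, S] = (-3)·(-1.6)·102.046 = 489.8208. Additive constants drop out.

Cov[A, Z] = 489.8208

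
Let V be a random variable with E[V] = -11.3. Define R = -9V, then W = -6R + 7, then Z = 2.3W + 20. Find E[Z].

E[R] = (-9)·(-11.3) = 101.7.
E[W] = (-6)·101.7 + 7 = -603.2.
E[Z] = 2.3·(-603.2) + 20 = -1367.36.

E[Z] = -1367.36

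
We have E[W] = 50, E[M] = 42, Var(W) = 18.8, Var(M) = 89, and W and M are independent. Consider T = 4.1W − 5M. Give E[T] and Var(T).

E[T] = -5, Var(T) = 2541.028

E[T] = 4.1·E[W] + (-5)·E[M] = 4.1·50 + (-5)·42 = -5.
Var(T) = a²·Var(W) + b²·Var(M) + 2ab·covariance of W and M with a = 4.1, b = -5.
Independence gives covariance of W and M = 0.
= 4.1²·18.8 + (-5)²·89 + 2·4.1·(-5)·0
= 316.028 + 2225 + 0 = 2541.028.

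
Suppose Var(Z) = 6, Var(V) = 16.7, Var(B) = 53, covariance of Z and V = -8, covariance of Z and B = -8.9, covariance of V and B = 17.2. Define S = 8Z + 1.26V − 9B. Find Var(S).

Var(S) = 5433.73692

Var(S) = a²·Var(Z) + b²·Var(V) + c²·Var(B) + 2ab·covariance of Z and V + 2ac·covariance of Z and B + 2bc·covariance of V and B, with a = 8, b = 1.26, c = -9.
= 384 + 26.51292 + 4293 + (-161.28) + 1281.6 + (-390.096)
= 5433.73692.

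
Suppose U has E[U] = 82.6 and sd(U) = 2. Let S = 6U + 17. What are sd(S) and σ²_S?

sd(S) = 12, σ²_S = 144

S = 6U + 17 is linear with a = 6, b = 17.
sd(S) = |a|·sd(U) = |6|·2 = 12.
σ²_U = 2² = 4.
σ²_S = a²·σ²_U = 6²·4 = 144 (the additive constant 17 does not affect variance).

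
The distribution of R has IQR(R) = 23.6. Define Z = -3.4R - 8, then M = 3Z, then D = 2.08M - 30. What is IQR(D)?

IQR(D) = 500.6976

IQR(Z) = |-3.4|·23.6 = 80.24.
IQR(M) = |3|·80.24 = 240.72.
IQR(D) = |2.08|·240.72 = 500.6976.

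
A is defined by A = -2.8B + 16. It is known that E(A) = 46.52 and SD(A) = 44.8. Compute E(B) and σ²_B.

E(B) = -10.9, σ²_B = 256

From A = -2.8B + 16: E(A) = a·E(B) + b, so E(B) = (E(A) − b)/a = (46.52 − 16)/(-2.8) = -10.9.
σ²_A = 44.8² = 2007.04.
σ²_A = a²·σ²_B, so σ²_B = 2007.04/(-2.8)² = 256.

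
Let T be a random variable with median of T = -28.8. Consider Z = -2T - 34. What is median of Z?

median of Z = 23.6

A linear map preserves order up to sign, so median of Z = a·median of T + b = (-2)·(-28.8) + (-34) = 23.6.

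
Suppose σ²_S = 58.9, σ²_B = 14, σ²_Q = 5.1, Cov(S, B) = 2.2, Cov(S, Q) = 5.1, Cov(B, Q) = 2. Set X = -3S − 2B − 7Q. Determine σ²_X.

σ²_X = 1132.6

σ²_X = a²·σ²_S + b²·σ²_B + c²·σ²_Q + 2ab·Cov(S, B) + 2ac·Cov(S, Q) + 2bc·Cov(B, Q), with a = -3, b = -2, c = -7.
= 530.1 + 56 + 249.9 + 26.4 + 214.2 + 56
= 1132.6.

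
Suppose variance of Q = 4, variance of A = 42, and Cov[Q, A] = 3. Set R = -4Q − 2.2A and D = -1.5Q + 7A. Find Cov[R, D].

By bilinearity, Cov[R, D] = ac·variance of Q + bd·variance of A + (ad+bc)·Cov[Q, A], with a=-4, b=-2.2, c=-1.5, d=7.
ac·variance of Q = (-4)·(-1.5)·4 = 24
bd·variance of A = (-2.2)·7·42 = -646.8
(ad+bc)·Cov[Q, A] = (-24.7)·3 = -74.1
Cov[R, D] = 24 + (-646.8) + (-74.1) = -696.9.

Cov[R, D] = -696.9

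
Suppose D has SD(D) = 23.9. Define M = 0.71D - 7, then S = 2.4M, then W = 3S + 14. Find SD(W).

SD(M) = |0.71|·23.9 = 16.969.
SD(S) = |2.4|·16.969 = 40.7256.
SD(W) = |3|·40.7256 = 122.1768.

SD(W) = 122.1768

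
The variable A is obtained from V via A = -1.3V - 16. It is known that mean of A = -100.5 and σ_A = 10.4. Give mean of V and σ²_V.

mean of V = 65, σ²_V = 64

From A = -1.3V - 16: mean of A = a·mean of V + b, so mean of V = (mean of A − b)/a = (-100.5 − (-16))/(-1.3) = 65.
σ²_A = 10.4² = 108.16.
σ²_A = a²·σ²_V, so σ²_V = 108.16/(-1.3)² = 64.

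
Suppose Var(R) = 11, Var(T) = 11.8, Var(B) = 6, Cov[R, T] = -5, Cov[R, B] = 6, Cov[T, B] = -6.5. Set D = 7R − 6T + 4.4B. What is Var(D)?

Var(D) = a²·Var(R) + b²·Var(T) + c²·Var(B) + 2ab·Cov[R, T] + 2ac·Cov[R, B] + 2bc·Cov[T, B], with a = 7, b = -6, c = 4.4.
= 539 + 424.8 + 116.16 + 420 + 369.6 + 343.2
= 2212.76.

Var(D) = 2212.76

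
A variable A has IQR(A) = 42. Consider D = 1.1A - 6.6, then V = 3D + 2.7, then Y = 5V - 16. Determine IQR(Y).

IQR(Y) = 693

IQR(D) = |1.1|·42 = 46.2.
IQR(V) = |3|·46.2 = 138.6.
IQR(Y) = |5|·138.6 = 693.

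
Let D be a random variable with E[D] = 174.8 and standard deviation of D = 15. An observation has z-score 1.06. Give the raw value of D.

D = 190.7

D = E[D] + z·standard deviation of D = 174.8 + 1.06·15 = 190.7.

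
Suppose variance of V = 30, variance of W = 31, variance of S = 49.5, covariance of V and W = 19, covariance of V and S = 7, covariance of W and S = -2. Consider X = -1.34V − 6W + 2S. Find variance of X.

variance of X = a²·variance of V + b²·variance of W + c²·variance of S + 2ab·covariance of V and W + 2ac·covariance of V and S + 2bc·covariance of W and S, with a = -1.34, b = -6, c = 2.
= 53.868 + 1116 + 198 + 305.52 + (-37.52) + 48
= 1683.868.

variance of X = 1683.868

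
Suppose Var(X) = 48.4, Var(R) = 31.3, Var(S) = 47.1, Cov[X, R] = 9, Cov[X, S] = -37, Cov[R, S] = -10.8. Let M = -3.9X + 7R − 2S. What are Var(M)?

Var(M) = 1692.064

Var(M) = a²·Var(X) + b²·Var(R) + c²·Var(S) + 2ab·Cov[X, R] + 2ac·Cov[X, S] + 2bc·Cov[R, S], with a = -3.9, b = 7, c = -2.
= 736.164 + 1533.7 + 188.4 + (-491.4) + (-577.2) + 302.4
= 1692.064.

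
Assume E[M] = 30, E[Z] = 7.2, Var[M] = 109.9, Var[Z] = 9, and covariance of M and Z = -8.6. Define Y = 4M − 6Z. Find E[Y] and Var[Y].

E[Y] = 4·E[M] + (-6)·E[Z] = 4·30 + (-6)·7.2 = 76.8.
Var[Y] = a²·Var[M] + b²·Var[Z] + 2ab·covariance of M and Z with a = 4, b = -6.
= 4²·109.9 + (-6)²·9 + 2·4·(-6)·(-8.6)
= 1758.4 + 324 + 412.8 = 2495.2.

E[Y] = 76.8, Var[Y] = 2495.2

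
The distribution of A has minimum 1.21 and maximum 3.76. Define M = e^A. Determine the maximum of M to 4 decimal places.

max(M) = 42.9484

e^A is increasing on this domain, so max(M) comes from max(A) = 3.76: max(M) = exp(3.76) ≈ 42.9484.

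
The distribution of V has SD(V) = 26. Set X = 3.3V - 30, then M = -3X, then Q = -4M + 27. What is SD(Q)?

SD(X) = |3.3|·26 = 85.8.
SD(M) = |-3|·85.8 = 257.4.
SD(Q) = |-4|·257.4 = 1029.6.

SD(Q) = 1029.6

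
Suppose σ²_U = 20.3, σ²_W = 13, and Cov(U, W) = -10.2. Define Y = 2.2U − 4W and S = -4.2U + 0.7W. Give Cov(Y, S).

Cov(Y, S) = -411.04

By bilinearity, Cov(Y, S) = ac·σ²_U + bd·σ²_W + (ad+bc)·Cov(U, W), with a=2.2, b=-4, c=-4.2, d=0.7.
ac·σ²_U = 2.2·(-4.2)·20.3 = -187.572
bd·σ²_W = (-4)·0.7·13 = -36.4
(ad+bc)·Cov(U, W) = (18.34)·(-10.2) = -187.068
Cov(Y, S) = -187.572 + (-36.4) + (-187.068) = -411.04.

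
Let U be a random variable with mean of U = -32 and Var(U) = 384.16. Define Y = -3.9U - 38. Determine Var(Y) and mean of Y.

Var(Y) = 5843.0736, mean of Y = 86.8

Y = -3.9U - 38 is linear with a = -3.9, b = -38.
Var(Y) = a²·Var(U) = (-3.9)²·384.16 = 5843.0736 (the additive constant -38 does not affect variance).
mean of Y = a·mean of U + b = (-3.9)·(-32) + (-38) = 86.8.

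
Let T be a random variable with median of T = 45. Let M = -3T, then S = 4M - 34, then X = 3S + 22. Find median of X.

median of X = -1700

median of M = (-3)·45 = -135.
median of S = 4·(-135) + (-34) = -574.
median of X = 3·(-574) + 22 = -1700.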